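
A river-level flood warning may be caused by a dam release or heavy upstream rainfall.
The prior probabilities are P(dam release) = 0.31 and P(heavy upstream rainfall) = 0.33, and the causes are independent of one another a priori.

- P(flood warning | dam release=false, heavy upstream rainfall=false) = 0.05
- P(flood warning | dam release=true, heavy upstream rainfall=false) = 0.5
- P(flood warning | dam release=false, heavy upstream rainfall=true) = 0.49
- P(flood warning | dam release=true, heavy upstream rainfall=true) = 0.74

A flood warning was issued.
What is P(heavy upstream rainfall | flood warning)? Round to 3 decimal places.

P(heavy upstream rainfall | flood warning) ≈ 0.596

Enumerate the 4 (dam release, heavy upstream rainfall) configurations and weight by the priors:
  P(flood warning) = 0.05×0.69×0.67 + 0.49×0.69×0.33 + 0.5×0.31×0.67 + 0.74×0.31×0.33
        = 0.023115 + 0.111573 + 0.103850 + 0.075702 = 0.314240
Configurations with heavy upstream rainfall contribute 0.187275, so
  P(heavy upstream rainfall | flood warning) = 0.187275 / 0.314240 ≈ 0.596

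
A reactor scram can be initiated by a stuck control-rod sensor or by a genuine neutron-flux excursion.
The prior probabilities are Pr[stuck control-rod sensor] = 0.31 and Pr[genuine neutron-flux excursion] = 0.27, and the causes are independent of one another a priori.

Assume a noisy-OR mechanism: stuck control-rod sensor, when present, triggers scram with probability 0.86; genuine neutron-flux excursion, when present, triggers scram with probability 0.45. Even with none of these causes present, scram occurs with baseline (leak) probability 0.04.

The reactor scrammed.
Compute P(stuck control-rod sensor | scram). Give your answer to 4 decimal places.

Under noisy-OR, P(scram | causes) = 1 − (1−0.04)·∏(1−qᵢ) over the active causes.
Weight on stuck control-rod sensor=true, given the evidence: 0.195885 + 0.077513 = 0.273398
Denominator P(scram): 0.04·0.69·0.73 + 0.472·0.69·0.27 + 0.8656·0.31·0.73 + 0.92608·0.31·0.27 = 0.381480
P(stuck control-rod sensor | scram) = 0.273398/0.381480 ≈ 0.7167

P(stuck control-rod sensor | scram) ≈ 0.7167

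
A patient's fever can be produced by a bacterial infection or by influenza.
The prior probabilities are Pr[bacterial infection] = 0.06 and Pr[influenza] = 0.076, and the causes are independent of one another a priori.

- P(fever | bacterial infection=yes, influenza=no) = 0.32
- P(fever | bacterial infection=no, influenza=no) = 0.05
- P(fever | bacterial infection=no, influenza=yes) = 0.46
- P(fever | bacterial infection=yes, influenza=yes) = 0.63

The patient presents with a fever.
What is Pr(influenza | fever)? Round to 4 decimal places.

Pr(influenza | fever) ≈ 0.3688

P(fever) = 0.05*0.94*0.924 + 0.46*0.94*0.076 + 0.32*0.06*0.924 + 0.63*0.06*0.076 = 0.043428 + 0.032862 + 0.017741 + 0.002873 = 0.096904
Restricting to configurations with influenza present: 0.032862 + 0.002873 = 0.035735.
Hence the posterior is 0.035735/0.096904 ≈ 0.3688.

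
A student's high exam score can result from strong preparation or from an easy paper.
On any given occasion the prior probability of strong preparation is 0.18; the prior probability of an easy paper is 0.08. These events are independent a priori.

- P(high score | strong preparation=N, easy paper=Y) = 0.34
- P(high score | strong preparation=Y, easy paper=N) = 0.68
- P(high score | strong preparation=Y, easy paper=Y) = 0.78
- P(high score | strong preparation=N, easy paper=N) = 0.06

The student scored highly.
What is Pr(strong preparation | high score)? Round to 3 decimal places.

Pr(strong preparation | high score) ≈ 0.647

Enumerate the 4 (strong preparation, easy paper) configurations and weight by the priors:
  P(high score) = 0.06*0.82*0.92 + 0.34*0.82*0.08 + 0.68*0.18*0.92 + 0.78*0.18*0.08
        = 0.045264 + 0.022304 + 0.112608 + 0.011232 = 0.191408
Keeping only the strong preparation-present terms gives 0.123840, so
  P(strong preparation | high score) = 0.123840 / 0.191408 ≈ 0.647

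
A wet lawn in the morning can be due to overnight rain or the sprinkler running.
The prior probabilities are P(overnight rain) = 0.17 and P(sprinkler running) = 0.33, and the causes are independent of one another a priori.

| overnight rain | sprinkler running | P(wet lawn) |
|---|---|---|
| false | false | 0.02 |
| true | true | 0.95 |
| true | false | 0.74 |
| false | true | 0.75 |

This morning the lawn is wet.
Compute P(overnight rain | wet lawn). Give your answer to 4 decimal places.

P(overnight rain | wet lawn) ≈ 0.3885

For the numerator, keep only overnight rain=true terms: 0.084286 + 0.053295 = 0.137581
The normalizing constant is 0.02×0.83×0.67 + 0.75×0.83×0.33 + 0.74×0.17×0.67 + 0.95×0.17×0.33 = 0.354128
Posterior = 0.137581 / 0.354128 ≈ 0.3885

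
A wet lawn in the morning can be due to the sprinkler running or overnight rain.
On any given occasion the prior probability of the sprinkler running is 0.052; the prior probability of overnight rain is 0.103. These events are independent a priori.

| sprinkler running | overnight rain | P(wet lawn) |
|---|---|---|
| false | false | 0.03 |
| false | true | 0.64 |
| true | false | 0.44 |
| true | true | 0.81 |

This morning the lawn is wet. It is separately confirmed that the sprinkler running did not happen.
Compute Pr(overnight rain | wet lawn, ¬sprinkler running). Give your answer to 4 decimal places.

Enumerate both values of overnight rain and weight by the priors:
  P(wet lawn | ¬sprinkler running) = 0.03×0.897 + 0.64×0.103
        = 0.026910 + 0.065920 = 0.092830
The terms with overnight rain present sum to 0.065920, so
  P(overnight rain | wet lawn, ¬sprinkler running) = 0.065920 / 0.092830 ≈ 0.7101

Pr(overnight rain | wet lawn, ¬sprinkler running) ≈ 0.7101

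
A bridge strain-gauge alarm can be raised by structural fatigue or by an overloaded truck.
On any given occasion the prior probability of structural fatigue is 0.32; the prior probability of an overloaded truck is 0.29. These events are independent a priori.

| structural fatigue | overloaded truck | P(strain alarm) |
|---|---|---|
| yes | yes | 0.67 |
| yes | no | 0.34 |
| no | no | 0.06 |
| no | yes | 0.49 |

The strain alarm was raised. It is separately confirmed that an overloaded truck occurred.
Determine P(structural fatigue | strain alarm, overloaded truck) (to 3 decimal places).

P(structural fatigue | strain alarm, overloaded truck) ≈ 0.392

P(strain alarm | overloaded truck) = 0.49·0.68 + 0.67·0.32 = 0.333200 + 0.214400 = 0.547600
Of this, 0.214400 comes from 0.67·0.32 (the structural fatigue=true cases).
P(structural fatigue | strain alarm, overloaded truck) = 0.214400 / 0.547600 ≈ 0.392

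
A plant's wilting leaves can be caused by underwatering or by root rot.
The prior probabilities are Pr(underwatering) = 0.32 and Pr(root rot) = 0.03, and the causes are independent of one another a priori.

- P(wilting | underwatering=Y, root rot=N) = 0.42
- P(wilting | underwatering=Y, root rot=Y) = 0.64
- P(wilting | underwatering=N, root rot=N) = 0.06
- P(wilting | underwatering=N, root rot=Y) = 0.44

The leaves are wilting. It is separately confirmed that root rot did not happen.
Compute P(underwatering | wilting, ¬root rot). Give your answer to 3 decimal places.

P(underwatering | wilting, ¬root rot) ≈ 0.767

For the numerator, keep only underwatering=true terms: 0.42×0.32 = 0.134400
Denominator P(wilting | ¬root rot): 0.06×0.68 + 0.42×0.32 = 0.175200
Posterior = 0.134400 / 0.175200 ≈ 0.767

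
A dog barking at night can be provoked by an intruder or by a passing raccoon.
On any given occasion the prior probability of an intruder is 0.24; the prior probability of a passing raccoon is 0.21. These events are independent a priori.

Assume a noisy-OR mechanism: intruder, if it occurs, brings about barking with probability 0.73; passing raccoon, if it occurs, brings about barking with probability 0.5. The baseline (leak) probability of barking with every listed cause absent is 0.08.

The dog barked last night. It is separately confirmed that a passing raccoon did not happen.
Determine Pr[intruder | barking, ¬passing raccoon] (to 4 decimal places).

Pr[intruder | barking, ¬passing raccoon] ≈ 0.7479

Under noisy-OR, P(barking | causes) = 1 − (1−0.08)·∏(1−qᵢ) over the active causes.
P(barking | ¬passing raccoon) = 0.08×0.76 + 0.7516×0.24 = 0.060800 + 0.180384 = 0.241184
Of this, 0.180384 comes from 0.7516×0.24 (the intruder=true cases).
So P(intruder | barking, ¬passing raccoon) = 0.180384/0.241184 ≈ 0.7479.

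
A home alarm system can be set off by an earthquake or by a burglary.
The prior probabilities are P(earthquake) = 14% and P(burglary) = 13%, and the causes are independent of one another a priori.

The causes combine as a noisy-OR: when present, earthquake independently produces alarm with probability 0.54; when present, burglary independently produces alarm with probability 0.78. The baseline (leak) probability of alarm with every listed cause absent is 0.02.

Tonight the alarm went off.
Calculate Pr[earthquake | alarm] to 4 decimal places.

Pr[earthquake | alarm] ≈ 0.4479

Under noisy-OR, P(alarm | causes) = 1 − (1−0.02)·∏(1−qᵢ) over the active causes.
P(alarm) = 0.02·0.86·0.87 + 0.7844·0.86·0.13 + 0.5492·0.14·0.87 + 0.900824·0.14·0.13 = 0.014964 + 0.087696 + 0.066893 + 0.016395 = 0.185948
Restricting to configurations with earthquake present: 0.066893 + 0.016395 = 0.083288.
P(earthquake | alarm) = 0.083288 / 0.185948 ≈ 0.4479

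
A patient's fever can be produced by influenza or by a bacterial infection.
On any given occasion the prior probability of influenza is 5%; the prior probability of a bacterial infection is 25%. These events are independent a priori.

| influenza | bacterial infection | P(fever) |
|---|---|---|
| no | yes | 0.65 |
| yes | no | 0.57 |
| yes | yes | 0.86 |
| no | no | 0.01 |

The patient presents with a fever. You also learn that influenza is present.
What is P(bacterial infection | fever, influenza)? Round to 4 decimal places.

P(bacterial infection | fever, influenza) ≈ 0.3346

Enumerate both values of bacterial infection and weight by the priors:
  P(fever | influenza) = 0.57·0.75 + 0.86·0.25
        = 0.427500 + 0.215000 = 0.642500
The terms with bacterial infection present sum to 0.215000, so
  P(bacterial infection | fever, influenza) = 0.215000 / 0.642500 ≈ 0.3346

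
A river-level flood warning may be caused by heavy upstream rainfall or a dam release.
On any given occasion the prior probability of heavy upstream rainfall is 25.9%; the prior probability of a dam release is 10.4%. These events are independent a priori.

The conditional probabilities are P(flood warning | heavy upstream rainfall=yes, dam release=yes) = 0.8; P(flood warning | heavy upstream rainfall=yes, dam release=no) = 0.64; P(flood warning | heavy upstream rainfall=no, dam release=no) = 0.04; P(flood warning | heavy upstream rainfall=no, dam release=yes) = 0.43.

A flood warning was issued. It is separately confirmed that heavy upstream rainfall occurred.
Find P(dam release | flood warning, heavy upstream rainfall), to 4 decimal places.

Sum P(flood warning|·) weighted by the priors over both values of dam release:
  P(flood warning | heavy upstream rainfall) = 0.64*0.896 + 0.8*0.104
        = 0.573440 + 0.083200 = 0.656640
The terms with dam release present sum to 0.083200, so
  P(dam release | flood warning, heavy upstream rainfall) = 0.083200 / 0.656640 ≈ 0.1267

P(dam release | flood warning, heavy upstream rainfall) ≈ 0.1267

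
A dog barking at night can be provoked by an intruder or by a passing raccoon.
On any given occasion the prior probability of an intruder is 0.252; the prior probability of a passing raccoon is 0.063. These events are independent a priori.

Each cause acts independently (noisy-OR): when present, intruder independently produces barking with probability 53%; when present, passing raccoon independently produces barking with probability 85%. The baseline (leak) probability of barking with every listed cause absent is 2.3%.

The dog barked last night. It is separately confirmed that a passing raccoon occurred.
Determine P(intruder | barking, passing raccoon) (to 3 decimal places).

P(intruder | barking, passing raccoon) ≈ 0.269

Under noisy-OR, P(barking | causes) = 1 − (1−0.023)·∏(1−qᵢ) over the active causes.
By total probability over both values of intruder:
  P(barking | passing raccoon) = 0.85345×0.748 + 0.931121×0.252
        = 0.638381 + 0.234642 = 0.873023
The terms with intruder present sum to 0.234642, so
  P(intruder | barking, passing raccoon) = 0.234642 / 0.873023 ≈ 0.269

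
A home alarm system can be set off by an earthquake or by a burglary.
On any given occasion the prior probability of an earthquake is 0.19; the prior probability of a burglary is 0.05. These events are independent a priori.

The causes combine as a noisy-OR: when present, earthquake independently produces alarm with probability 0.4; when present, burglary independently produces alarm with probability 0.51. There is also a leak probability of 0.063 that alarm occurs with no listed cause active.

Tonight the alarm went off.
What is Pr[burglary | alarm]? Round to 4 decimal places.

Under noisy-OR, P(alarm | causes) = 1 − (1−0.063)·∏(1−qᵢ) over the active causes.
By total probability over the 4 (earthquake, burglary) configurations:
  P(alarm) = 0.063·0.81·0.95 + 0.54087·0.81·0.05 + 0.4378·0.19·0.95 + 0.724522·0.19·0.05
        = 0.048479 + 0.021905 + 0.079023 + 0.006883 = 0.156290
The terms with burglary present sum to 0.028788, so
  P(burglary | alarm) = 0.028788 / 0.156290 ≈ 0.1842

Pr[burglary | alarm] ≈ 0.1842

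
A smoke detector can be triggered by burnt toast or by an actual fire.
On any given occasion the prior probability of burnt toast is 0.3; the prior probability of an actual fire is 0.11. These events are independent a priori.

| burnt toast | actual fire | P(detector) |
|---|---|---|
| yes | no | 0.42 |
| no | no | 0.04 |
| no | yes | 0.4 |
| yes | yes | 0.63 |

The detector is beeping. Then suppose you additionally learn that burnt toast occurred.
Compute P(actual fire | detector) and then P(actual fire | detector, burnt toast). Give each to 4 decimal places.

P(actual fire | detector) ≈ 0.2735; P(actual fire | detector, burnt toast) ≈ 0.1564

Enumerate the 4 (burnt toast, actual fire) configurations and weight by the priors:
  P(detector) = 0.04*0.7*0.89 + 0.4*0.7*0.11 + 0.42*0.3*0.89 + 0.63*0.3*0.11
        = 0.024920 + 0.030800 + 0.112140 + 0.020790 = 0.188650
Configurations with actual fire contribute 0.051590, so
  P(actual fire | detector) = 0.051590 / 0.188650 ≈ 0.2735

Now condition on the additional information:
P(detector | burnt toast) = 0.42*0.89 + 0.63*0.11 = 0.373800 + 0.069300 = 0.443100
The actual fire-present share is 0.63*0.11 = 0.069300.
So P(actual fire | detector, burnt toast) = 0.069300/0.443100 ≈ 0.1564.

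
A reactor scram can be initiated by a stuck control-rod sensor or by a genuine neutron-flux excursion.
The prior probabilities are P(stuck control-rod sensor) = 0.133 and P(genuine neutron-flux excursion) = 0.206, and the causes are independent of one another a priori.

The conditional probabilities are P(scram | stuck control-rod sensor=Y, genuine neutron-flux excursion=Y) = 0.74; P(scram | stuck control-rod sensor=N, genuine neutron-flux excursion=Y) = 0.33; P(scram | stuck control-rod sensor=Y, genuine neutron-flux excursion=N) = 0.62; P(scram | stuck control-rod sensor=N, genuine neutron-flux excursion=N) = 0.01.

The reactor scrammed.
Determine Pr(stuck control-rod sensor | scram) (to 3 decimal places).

Pr(stuck control-rod sensor | scram) ≈ 0.566

P(scram) = 0.01·0.867·0.794 + 0.33·0.867·0.206 + 0.62·0.133·0.794 + 0.74·0.133·0.206 = 0.006884 + 0.058939 + 0.065473 + 0.020275 = 0.151571
Of this, 0.085748 comes from 0.065473 + 0.020275 (the stuck control-rod sensor=true cases).
Hence the posterior is 0.085748/0.151571 ≈ 0.566.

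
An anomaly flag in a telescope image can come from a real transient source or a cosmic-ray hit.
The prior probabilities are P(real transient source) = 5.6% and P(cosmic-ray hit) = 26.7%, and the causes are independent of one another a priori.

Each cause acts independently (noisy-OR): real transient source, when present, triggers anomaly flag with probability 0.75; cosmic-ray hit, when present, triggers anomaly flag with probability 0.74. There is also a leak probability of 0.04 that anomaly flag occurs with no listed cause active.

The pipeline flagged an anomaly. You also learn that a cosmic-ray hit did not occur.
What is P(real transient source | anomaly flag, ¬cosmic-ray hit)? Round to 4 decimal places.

Under noisy-OR, P(anomaly flag | causes) = 1 − (1−0.04)·∏(1−qᵢ) over the active causes.
P(anomaly flag | ¬cosmic-ray hit) = 0.04×0.944 + 0.76×0.056 = 0.037760 + 0.042560 = 0.080320
Of this, 0.042560 comes from 0.76×0.056 (the real transient source=true cases).
P(real transient source | anomaly flag, ¬cosmic-ray hit) = 0.042560 / 0.080320 ≈ 0.5299

P(real transient source | anomaly flag, ¬cosmic-ray hit) ≈ 0.5299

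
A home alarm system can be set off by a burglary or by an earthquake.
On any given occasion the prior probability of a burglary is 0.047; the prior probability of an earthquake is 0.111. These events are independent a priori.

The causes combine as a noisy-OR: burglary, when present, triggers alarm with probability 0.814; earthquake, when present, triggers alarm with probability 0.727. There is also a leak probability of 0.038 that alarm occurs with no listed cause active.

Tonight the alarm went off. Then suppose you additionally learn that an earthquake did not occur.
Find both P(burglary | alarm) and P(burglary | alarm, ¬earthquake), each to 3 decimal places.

Under noisy-OR, P(alarm | causes) = 1 − (1−0.038)·∏(1−qᵢ) over the active causes.
By total probability over the 4 (burglary, earthquake) configurations:
  P(alarm) = 0.038*0.953*0.889 + 0.737374*0.953*0.111 + 0.821068*0.047*0.889 + 0.951152*0.047*0.111
        = 0.032194 + 0.078002 + 0.034307 + 0.004962 = 0.149465
Keeping only the burglary-present terms gives 0.039269, so
  P(burglary | alarm) = 0.039269 / 0.149465 ≈ 0.263

Now also conditioning on earthquake≠true:
Enumerate both values of burglary and weight by the priors:
  P(alarm | ¬earthquake) = 0.038·0.953 + 0.821068·0.047
        = 0.036214 + 0.038590 = 0.074804
Keeping only the burglary-present terms gives 0.038590, so
  P(burglary | alarm, ¬earthquake) = 0.038590 / 0.074804 ≈ 0.516
Ruling out earthquake raises the posterior on burglary — the flip side of explaining away.

P(burglary | alarm) ≈ 0.263; P(burglary | alarm, ¬earthquake) ≈ 0.516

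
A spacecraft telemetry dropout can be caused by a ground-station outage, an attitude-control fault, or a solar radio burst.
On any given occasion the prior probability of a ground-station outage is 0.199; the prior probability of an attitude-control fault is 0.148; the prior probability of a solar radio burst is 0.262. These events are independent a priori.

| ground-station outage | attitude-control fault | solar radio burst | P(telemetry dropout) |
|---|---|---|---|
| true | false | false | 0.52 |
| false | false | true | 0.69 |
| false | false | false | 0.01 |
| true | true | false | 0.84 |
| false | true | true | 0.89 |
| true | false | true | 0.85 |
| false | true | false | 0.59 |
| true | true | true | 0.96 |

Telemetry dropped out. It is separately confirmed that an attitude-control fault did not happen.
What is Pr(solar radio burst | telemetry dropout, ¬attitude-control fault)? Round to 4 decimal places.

Weight on solar radio burst=true, given the evidence: 0.144805 + 0.044317 = 0.189122
Normalizer over all consistent configurations: 0.01*0.801*0.738 + 0.69*0.801*0.262 + 0.52*0.199*0.738 + 0.85*0.199*0.262 = 0.271401
Posterior = 0.189122 / 0.271401 ≈ 0.6968

Pr(solar radio burst | telemetry dropout, ¬attitude-control fault) ≈ 0.6968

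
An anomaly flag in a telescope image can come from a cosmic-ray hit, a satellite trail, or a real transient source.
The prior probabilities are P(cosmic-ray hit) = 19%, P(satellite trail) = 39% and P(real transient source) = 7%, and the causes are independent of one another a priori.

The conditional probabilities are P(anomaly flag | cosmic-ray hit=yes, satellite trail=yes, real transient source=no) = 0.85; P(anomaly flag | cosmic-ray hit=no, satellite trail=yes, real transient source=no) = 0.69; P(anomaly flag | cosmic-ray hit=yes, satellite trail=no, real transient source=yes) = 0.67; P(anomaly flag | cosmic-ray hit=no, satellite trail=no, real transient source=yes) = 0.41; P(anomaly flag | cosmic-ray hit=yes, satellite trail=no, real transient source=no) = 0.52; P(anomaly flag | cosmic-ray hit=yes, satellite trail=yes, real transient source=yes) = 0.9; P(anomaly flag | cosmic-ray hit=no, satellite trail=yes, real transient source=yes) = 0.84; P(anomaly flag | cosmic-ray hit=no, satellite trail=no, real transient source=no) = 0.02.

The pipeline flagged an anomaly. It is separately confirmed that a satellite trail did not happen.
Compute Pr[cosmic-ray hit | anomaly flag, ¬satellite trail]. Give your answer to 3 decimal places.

Pr[cosmic-ray hit | anomaly flag, ¬satellite trail] ≈ 0.725

P(anomaly flag | ¬satellite trail) = 0.02·0.81·0.93 + 0.41·0.81·0.07 + 0.52·0.19·0.93 + 0.67·0.19·0.07 = 0.015066 + 0.023247 + 0.091884 + 0.008911 = 0.139108
The cosmic-ray hit-present share is 0.091884 + 0.008911 = 0.100795.
P(cosmic-ray hit | anomaly flag, ¬satellite trail) = 0.100795 / 0.139108 ≈ 0.725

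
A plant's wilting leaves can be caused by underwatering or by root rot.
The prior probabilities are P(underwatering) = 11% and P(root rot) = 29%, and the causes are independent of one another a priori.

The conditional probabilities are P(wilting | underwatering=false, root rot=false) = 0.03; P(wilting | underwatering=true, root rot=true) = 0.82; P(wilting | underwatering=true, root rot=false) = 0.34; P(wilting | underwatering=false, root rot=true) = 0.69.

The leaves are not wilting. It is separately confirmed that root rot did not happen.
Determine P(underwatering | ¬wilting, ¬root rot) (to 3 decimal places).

P(underwatering | ¬wilting, ¬root rot) ≈ 0.078

For the numerator, keep only underwatering=true terms: 0.66·0.11 = 0.072600
Normalizer over all consistent configurations: 0.97·0.89 + 0.66·0.11 = 0.935900
P(underwatering | ¬wilting, ¬root rot) = 0.072600/0.935900 ≈ 0.078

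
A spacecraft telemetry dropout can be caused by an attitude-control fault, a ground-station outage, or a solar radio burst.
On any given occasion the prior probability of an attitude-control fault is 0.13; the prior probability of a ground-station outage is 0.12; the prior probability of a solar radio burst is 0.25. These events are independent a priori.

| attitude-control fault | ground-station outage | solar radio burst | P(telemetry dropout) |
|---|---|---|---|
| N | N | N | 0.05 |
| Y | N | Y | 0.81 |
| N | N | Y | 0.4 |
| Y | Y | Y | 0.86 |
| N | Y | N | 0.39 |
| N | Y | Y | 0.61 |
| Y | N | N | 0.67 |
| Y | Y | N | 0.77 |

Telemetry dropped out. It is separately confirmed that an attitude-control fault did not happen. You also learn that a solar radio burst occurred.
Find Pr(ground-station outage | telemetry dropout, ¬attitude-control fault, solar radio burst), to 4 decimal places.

By total probability over both values of ground-station outage:
  P(telemetry dropout | ¬attitude-control fault, solar radio burst) = 0.4·0.88 + 0.61·0.12
        = 0.352000 + 0.073200 = 0.425200
Keeping only the ground-station outage-present terms gives 0.073200, so
  P(ground-station outage | telemetry dropout, ¬attitude-control fault, solar radio burst) = 0.073200 / 0.425200 ≈ 0.1722

Pr(ground-station outage | telemetry dropout, ¬attitude-control fault, solar radio burst) ≈ 0.1722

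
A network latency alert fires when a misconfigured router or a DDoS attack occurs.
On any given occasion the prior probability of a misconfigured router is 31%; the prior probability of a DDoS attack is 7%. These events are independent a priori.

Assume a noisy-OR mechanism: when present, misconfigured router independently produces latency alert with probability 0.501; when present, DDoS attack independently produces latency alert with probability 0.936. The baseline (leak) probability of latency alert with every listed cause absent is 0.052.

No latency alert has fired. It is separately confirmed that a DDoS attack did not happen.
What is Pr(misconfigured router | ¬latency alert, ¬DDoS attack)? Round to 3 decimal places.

Pr(misconfigured router | ¬latency alert, ¬DDoS attack) ≈ 0.183

Under noisy-OR, P(latency alert | causes) = 1 − (1−0.052)·∏(1−qᵢ) over the active causes.
P(¬latency alert | ¬DDoS attack) = 0.948·0.69 + 0.473052·0.31 = 0.654120 + 0.146646 = 0.800766
The misconfigured router-present share is 0.473052·0.31 = 0.146646.
Hence the posterior is 0.146646/0.800766 ≈ 0.183.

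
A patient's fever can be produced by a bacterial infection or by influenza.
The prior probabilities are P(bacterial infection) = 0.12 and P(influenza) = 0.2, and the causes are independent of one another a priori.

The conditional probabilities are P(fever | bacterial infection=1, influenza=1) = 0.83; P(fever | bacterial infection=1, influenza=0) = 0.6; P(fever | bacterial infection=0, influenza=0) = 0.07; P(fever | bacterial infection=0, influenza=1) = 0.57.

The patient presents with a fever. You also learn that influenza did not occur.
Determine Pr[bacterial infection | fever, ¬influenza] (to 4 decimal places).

P(fever | ¬influenza) = 0.07*0.88 + 0.6*0.12 = 0.061600 + 0.072000 = 0.133600
Of this, 0.072000 comes from 0.6*0.12 (the bacterial infection=true cases).
So P(bacterial infection | fever, ¬influenza) = 0.072000/0.133600 ≈ 0.5389.

Pr[bacterial infection | fever, ¬influenza] ≈ 0.5389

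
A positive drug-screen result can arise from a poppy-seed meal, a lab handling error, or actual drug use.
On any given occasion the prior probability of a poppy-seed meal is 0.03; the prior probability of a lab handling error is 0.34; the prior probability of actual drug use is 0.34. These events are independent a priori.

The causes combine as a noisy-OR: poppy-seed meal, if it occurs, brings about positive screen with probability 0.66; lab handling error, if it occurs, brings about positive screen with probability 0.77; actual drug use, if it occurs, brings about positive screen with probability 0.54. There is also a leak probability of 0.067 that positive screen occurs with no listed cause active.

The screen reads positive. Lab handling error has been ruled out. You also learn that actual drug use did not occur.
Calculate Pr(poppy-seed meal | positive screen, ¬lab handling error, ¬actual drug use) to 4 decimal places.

Under noisy-OR, P(positive screen | causes) = 1 − (1−0.067)·∏(1−qᵢ) over the active causes.
Enumerate both values of poppy-seed meal and weight by the priors:
  P(positive screen | ¬lab handling error, ¬actual drug use) = 0.067*0.97 + 0.68278*0.03
        = 0.064990 + 0.020483 = 0.085473
Keeping only the poppy-seed meal-present terms gives 0.020483, so
  P(poppy-seed meal | positive screen, ¬lab handling error, ¬actual drug use) = 0.020483 / 0.085473 ≈ 0.2396

Pr(poppy-seed meal | positive screen, ¬lab handling error, ¬actual drug use) ≈ 0.2396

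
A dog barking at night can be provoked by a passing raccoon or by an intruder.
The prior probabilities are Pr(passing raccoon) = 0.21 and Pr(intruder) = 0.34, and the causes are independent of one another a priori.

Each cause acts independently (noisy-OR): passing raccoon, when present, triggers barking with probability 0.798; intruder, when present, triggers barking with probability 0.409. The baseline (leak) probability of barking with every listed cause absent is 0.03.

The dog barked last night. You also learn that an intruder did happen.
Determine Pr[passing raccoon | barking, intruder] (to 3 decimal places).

Pr[passing raccoon | barking, intruder] ≈ 0.355

Under noisy-OR, P(barking | causes) = 1 − (1−0.03)·∏(1−qᵢ) over the active causes.
By total probability over both values of passing raccoon:
  P(barking | intruder) = 0.42673·0.79 + 0.884199·0.21
        = 0.337117 + 0.185682 = 0.522799
The terms with passing raccoon present sum to 0.185682, so
  P(passing raccoon | barking, intruder) = 0.185682 / 0.522799 ≈ 0.355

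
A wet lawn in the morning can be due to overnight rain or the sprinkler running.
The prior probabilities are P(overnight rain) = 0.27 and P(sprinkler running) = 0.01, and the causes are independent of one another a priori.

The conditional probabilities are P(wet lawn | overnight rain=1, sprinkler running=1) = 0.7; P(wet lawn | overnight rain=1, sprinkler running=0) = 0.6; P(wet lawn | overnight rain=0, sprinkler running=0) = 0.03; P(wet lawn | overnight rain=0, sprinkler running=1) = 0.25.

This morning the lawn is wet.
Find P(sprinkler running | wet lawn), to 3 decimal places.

By total probability over the 4 (overnight rain, sprinkler running) configurations:
  P(wet lawn) = 0.03·0.73·0.99 + 0.25·0.73·0.01 + 0.6·0.27·0.99 + 0.7·0.27·0.01
        = 0.021681 + 0.001825 + 0.160380 + 0.001890 = 0.185776
Configurations with sprinkler running contribute 0.003715, so
  P(sprinkler running | wet lawn) = 0.003715 / 0.185776 ≈ 0.020

P(sprinkler running | wet lawn) ≈ 0.020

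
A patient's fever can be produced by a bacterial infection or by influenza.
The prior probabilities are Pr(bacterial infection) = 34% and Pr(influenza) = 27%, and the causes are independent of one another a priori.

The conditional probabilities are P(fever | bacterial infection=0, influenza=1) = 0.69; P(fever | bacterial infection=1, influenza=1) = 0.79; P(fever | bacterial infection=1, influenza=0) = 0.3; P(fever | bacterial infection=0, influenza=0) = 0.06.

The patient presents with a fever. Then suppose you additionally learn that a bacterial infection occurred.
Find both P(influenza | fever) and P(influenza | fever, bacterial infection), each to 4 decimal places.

P(influenza | fever) ≈ 0.6541; P(influenza | fever, bacterial infection) ≈ 0.4934

For the numerator, keep only influenza=true terms: 0.122958 + 0.072522 = 0.195480
Normalizer over all consistent configurations: 0.06*0.66*0.73 + 0.69*0.66*0.27 + 0.3*0.34*0.73 + 0.79*0.34*0.27 = 0.298848
P(influenza | fever) = 0.195480/0.298848 ≈ 0.6541

Now also conditioning on bacterial infection=true:
Enumerate both values of influenza and weight by the priors:
  P(fever | bacterial infection) = 0.3·0.73 + 0.79·0.27
        = 0.219000 + 0.213300 = 0.432300
Keeping only the influenza-present terms gives 0.213300, so
  P(influenza | fever, bacterial infection) = 0.213300 / 0.432300 ≈ 0.4934
This is intercausal reasoning (explaining away): once bacterial infection accounts for the fever, influenza becomes less likely.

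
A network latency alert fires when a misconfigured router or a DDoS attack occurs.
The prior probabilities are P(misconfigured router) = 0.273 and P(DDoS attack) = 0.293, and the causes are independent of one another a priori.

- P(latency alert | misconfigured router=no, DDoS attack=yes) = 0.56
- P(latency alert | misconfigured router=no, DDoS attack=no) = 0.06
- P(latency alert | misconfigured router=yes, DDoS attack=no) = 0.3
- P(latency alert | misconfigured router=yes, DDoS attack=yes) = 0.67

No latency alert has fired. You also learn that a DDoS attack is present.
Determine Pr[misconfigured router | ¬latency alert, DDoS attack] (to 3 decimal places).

Pr[misconfigured router | ¬latency alert, DDoS attack] ≈ 0.220

Sum P(¬latency alert|·) weighted by the priors over both values of misconfigured router:
  P(¬latency alert | DDoS attack) = 0.44*0.727 + 0.33*0.273
        = 0.319880 + 0.090090 = 0.409970
The terms with misconfigured router present sum to 0.090090, so
  P(misconfigured router | ¬latency alert, DDoS attack) = 0.090090 / 0.409970 ≈ 0.220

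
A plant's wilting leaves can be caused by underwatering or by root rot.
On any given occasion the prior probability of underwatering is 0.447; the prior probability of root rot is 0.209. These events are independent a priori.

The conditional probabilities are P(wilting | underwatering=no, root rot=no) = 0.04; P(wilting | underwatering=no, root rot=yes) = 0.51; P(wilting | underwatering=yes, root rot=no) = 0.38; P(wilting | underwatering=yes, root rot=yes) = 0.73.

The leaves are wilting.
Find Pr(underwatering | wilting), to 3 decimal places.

Pr(underwatering | wilting) ≈ 0.726

Numerator (weight on configurations with underwatering): 0.134359 + 0.068199 = 0.202558
Normalizer over all consistent configurations: 0.04*0.553*0.791 + 0.51*0.553*0.209 + 0.38*0.447*0.791 + 0.73*0.447*0.209 = 0.278999
P(underwatering | wilting) = 0.202558/0.278999 ≈ 0.726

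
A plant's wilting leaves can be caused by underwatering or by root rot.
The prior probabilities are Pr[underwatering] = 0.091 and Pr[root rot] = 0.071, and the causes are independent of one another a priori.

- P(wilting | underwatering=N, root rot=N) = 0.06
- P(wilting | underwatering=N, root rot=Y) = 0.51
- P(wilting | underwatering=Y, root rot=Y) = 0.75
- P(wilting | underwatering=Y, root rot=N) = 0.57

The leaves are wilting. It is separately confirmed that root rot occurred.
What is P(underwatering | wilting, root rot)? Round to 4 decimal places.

P(underwatering | wilting, root rot) ≈ 0.1283

P(wilting | root rot) = 0.51*0.909 + 0.75*0.091 = 0.463590 + 0.068250 = 0.531840
The underwatering-present share is 0.75*0.091 = 0.068250.
Hence the posterior is 0.068250/0.531840 ≈ 0.1283.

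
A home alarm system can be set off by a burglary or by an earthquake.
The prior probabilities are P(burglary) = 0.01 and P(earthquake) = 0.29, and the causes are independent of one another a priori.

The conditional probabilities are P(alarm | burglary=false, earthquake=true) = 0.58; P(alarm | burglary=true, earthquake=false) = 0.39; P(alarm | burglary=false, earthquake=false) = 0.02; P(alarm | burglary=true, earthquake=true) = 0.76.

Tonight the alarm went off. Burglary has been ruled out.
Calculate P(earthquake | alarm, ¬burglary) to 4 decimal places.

P(earthquake | alarm, ¬burglary) ≈ 0.9221

Weight on earthquake=true, given the evidence: 0.58×0.29 = 0.168200
Denominator P(alarm | ¬burglary): 0.02×0.71 + 0.58×0.29 = 0.182400
Posterior = 0.168200 / 0.182400 ≈ 0.9221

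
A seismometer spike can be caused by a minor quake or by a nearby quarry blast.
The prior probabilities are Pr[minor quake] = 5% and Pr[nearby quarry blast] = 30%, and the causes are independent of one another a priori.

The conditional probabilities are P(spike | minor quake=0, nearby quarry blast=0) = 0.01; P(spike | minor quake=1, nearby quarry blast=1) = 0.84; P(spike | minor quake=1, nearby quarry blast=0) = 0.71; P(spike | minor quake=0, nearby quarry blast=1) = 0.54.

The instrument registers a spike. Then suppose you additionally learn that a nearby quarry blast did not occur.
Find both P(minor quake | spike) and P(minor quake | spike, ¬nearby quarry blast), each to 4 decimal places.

P(minor quake | spike) ≈ 0.1891; P(minor quake | spike, ¬nearby quarry blast) ≈ 0.7889

P(spike) = 0.01*0.95*0.7 + 0.54*0.95*0.3 + 0.71*0.05*0.7 + 0.84*0.05*0.3 = 0.006650 + 0.153900 + 0.024850 + 0.012600 = 0.198000
Restricting to configurations with minor quake present: 0.024850 + 0.012600 = 0.037450.
So P(minor quake | spike) = 0.037450/0.198000 ≈ 0.1891.

Now condition on the additional information:
For the numerator, keep only minor quake=true terms: 0.71×0.05 = 0.035500
The normalizing constant is 0.01×0.95 + 0.71×0.05 = 0.045000
P(minor quake | spike, ¬nearby quarry blast) = 0.035500/0.045000 ≈ 0.7889
Ruling out nearby quarry blast raises the posterior on minor quake — the flip side of explaining away.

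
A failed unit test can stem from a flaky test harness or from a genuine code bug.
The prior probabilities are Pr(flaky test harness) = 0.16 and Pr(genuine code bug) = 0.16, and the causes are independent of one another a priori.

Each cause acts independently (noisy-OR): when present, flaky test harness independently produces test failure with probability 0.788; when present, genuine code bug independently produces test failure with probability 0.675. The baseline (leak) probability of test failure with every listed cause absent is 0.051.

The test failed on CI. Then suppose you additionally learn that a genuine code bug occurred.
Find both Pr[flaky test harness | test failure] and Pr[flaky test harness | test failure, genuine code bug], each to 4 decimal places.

Pr[flaky test harness | test failure] ≈ 0.5045; Pr[flaky test harness | test failure, genuine code bug] ≈ 0.2047

Under noisy-OR, P(test failure | causes) = 1 − (1−0.051)·∏(1−qᵢ) over the active causes.
Weight on flaky test harness=true, given the evidence: 0.107360 + 0.023926 = 0.131286
Normalizer over all consistent configurations: 0.051·0.84·0.84 + 0.691575·0.84·0.16 + 0.798812·0.16·0.84 + 0.934614·0.16·0.16 = 0.260220
P(flaky test harness | test failure) = 0.131286/0.260220 ≈ 0.5045

Now condition on the additional information:
By total probability over both values of flaky test harness:
  P(test failure | genuine code bug) = 0.691575*0.84 + 0.934614*0.16
        = 0.580923 + 0.149538 = 0.730461
Configurations with flaky test harness contribute 0.149538, so
  P(flaky test harness | test failure, genuine code bug) = 0.149538 / 0.730461 ≈ 0.2047
— genuine code bug explains away the evidence for flaky test harness.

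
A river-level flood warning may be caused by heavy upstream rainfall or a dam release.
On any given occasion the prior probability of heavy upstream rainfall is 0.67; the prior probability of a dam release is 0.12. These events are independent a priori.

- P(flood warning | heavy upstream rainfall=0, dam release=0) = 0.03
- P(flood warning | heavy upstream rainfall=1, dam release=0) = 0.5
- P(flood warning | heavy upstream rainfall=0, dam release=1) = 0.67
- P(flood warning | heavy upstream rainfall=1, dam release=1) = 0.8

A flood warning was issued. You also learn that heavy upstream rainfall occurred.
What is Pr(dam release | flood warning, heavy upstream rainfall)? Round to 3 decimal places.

Pr(dam release | flood warning, heavy upstream rainfall) ≈ 0.179

Numerator (weight on configurations with dam release): 0.8·0.12 = 0.096000
The normalizing constant is 0.5·0.88 + 0.8·0.12 = 0.536000
Posterior = 0.096000 / 0.536000 ≈ 0.179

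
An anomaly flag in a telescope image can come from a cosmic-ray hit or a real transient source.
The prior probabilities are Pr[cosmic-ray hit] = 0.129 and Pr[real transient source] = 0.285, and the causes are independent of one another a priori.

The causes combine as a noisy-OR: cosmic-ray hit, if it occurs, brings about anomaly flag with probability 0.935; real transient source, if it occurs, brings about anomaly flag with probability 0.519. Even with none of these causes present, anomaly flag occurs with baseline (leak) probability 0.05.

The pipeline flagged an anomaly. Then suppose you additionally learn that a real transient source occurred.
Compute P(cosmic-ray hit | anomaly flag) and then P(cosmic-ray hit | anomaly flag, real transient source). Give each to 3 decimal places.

P(cosmic-ray hit | anomaly flag) ≈ 0.424; P(cosmic-ray hit | anomaly flag, real transient source) ≈ 0.209

Under noisy-OR, P(anomaly flag | causes) = 1 − (1−0.05)·∏(1−qᵢ) over the active causes.
For the numerator, keep only cosmic-ray hit=true terms: 0.086539 + 0.035673 = 0.122212
The normalizing constant is 0.05·0.871·0.715 + 0.54305·0.871·0.285 + 0.93825·0.129·0.715 + 0.970298·0.129·0.285 = 0.288154
Posterior = 0.122212 / 0.288154 ≈ 0.424

Now also conditioning on real transient source=true:
P(anomaly flag | real transient source) = 0.54305*0.871 + 0.970298*0.129 = 0.472997 + 0.125168 = 0.598165
Restricting to configurations with cosmic-ray hit present: 0.970298*0.129 = 0.125168.
Hence the posterior is 0.125168/0.598165 ≈ 0.209.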